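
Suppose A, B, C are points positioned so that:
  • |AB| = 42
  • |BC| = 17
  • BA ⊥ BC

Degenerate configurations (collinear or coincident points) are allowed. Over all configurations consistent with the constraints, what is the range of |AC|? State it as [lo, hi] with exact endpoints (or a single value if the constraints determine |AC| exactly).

|AC| = √(2053)  (≈ 45.3100)

|AB| ∈ {42}
|BC| ∈ {17}
|AC| ∈ {√(2053)}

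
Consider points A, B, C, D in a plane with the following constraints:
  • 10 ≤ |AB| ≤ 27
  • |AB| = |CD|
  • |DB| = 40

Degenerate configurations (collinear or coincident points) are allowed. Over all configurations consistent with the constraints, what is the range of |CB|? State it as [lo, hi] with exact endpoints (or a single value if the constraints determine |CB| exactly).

|CB| ∈ [13, 67]  (≈ [13.0000, 67.0000])

|AB| ∈ [10, 27]
|BD| ∈ {40}
|CD| ∈ [10, 27]
|AD| ∈ [13, 67]
|BC| ∈ [13, 67]
|AC| ∈ [0, 94]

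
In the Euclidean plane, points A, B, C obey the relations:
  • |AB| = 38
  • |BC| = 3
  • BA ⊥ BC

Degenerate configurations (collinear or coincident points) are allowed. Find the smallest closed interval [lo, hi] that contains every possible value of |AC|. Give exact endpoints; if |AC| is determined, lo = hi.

|AC| = √(1453)  (≈ 38.1182)

|AB| ∈ {38}
|BC| ∈ {3}
|AC| ∈ {√(1453)}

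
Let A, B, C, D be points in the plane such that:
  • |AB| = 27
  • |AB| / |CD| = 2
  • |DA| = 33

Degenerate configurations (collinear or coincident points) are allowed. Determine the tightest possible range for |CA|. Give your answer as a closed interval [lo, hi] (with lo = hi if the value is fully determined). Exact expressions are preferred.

|AB| ∈ {27}
|AD| ∈ {33}
|CD| ∈ {27/2}
|BD| ∈ [6, 60]
|AC| ∈ [39/2, 93/2]
|BC| ∈ [0, 147/2]

|CA| ∈ [39/2, 93/2]  (≈ [19.5000, 46.5000])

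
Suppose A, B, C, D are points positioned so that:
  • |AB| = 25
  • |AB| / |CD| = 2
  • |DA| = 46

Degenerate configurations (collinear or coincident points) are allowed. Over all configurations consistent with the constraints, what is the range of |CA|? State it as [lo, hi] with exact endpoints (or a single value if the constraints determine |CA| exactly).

|CA| ∈ [67/2, 117/2]  (≈ [33.5000, 58.5000])

|AB| ∈ {25}
|AD| ∈ {46}
|CD| ∈ {25/2}
|BD| ∈ [21, 71]
|AC| ∈ [67/2, 117/2]
|BC| ∈ [17/2, 167/2]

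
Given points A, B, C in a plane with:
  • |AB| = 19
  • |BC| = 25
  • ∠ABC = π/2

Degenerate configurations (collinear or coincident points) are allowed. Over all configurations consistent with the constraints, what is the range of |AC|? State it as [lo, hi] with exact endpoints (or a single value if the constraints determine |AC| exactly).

|AB| ∈ {19}
|BC| ∈ {25}
|AC| ∈ {√(986)}

|AC| = √(986)  (≈ 31.4006)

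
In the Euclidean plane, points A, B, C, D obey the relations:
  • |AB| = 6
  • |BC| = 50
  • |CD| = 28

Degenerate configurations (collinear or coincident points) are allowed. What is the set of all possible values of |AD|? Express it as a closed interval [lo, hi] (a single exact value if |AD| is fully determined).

|AB| ∈ {6}
|BC| ∈ {50}
|CD| ∈ {28}
|AC| ∈ [44, 56]
|BD| ∈ [22, 78]
|AD| ∈ [16, 84]

|AD| ∈ [16, 84]  (≈ [16.0000, 84.0000])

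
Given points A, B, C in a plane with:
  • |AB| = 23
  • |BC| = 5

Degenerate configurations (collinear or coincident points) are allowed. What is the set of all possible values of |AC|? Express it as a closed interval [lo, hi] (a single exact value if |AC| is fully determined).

|AC| ∈ [18, 28]  (≈ [18.0000, 28.0000])

|AB| ∈ {23}
|BC| ∈ {5}
|AC| ∈ [18, 28]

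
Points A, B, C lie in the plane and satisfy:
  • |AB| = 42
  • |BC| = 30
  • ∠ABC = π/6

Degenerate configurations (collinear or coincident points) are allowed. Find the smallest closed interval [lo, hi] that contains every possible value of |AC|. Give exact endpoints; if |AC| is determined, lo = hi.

|AC| = 6·√(74 - 35·√(3))  (≈ 21.9458)

|AB| ∈ {42}
|BC| ∈ {30}
|AC| ∈ {6·√(74 - 35·√(3))}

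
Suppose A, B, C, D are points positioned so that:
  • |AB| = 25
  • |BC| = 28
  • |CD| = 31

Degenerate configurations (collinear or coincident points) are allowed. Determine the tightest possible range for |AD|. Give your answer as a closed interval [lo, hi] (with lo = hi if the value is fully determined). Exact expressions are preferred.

|AB| ∈ {25}
|BC| ∈ {28}
|CD| ∈ {31}
|AC| ∈ [3, 53]
|BD| ∈ [3, 59]
|AD| ∈ [0, 84]

|AD| ∈ [0, 84]  (≈ [0.0000, 84.0000])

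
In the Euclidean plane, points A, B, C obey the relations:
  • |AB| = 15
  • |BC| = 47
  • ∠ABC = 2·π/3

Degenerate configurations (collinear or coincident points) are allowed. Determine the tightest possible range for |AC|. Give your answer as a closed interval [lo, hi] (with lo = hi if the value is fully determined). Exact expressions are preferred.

|AC| = √(3139)  (≈ 56.0268)

|AB| ∈ {15}
|BC| ∈ {47}
|AC| ∈ {√(3139)}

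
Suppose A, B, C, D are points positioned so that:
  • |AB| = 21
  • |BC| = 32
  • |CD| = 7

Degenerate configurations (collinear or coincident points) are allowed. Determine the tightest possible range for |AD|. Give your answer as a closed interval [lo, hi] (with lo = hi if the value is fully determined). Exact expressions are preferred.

|AD| ∈ [4, 60]  (≈ [4.0000, 60.0000])

|AB| ∈ {21}
|BC| ∈ {32}
|CD| ∈ {7}
|AC| ∈ [11, 53]
|BD| ∈ [25, 39]
|AD| ∈ [4, 60]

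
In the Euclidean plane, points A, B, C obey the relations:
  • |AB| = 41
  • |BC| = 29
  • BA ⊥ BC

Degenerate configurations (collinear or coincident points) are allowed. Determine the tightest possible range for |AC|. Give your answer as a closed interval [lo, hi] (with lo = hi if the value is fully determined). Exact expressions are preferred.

|AC| = √(2522)  (≈ 50.2195)

|AB| ∈ {41}
|BC| ∈ {29}
|AC| ∈ {√(2522)}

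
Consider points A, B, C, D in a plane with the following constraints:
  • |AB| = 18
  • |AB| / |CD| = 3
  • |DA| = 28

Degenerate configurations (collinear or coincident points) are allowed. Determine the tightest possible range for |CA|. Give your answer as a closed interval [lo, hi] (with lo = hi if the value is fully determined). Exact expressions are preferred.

|AB| ∈ {18}
|AD| ∈ {28}
|CD| ∈ {6}
|BD| ∈ [10, 46]
|AC| ∈ [22, 34]
|BC| ∈ [4, 52]

|CA| ∈ [22, 34]  (≈ [22.0000, 34.0000])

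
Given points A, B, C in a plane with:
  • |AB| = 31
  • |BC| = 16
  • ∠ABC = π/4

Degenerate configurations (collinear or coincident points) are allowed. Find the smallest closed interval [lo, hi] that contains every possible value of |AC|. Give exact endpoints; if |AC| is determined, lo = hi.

|AB| ∈ {31}
|BC| ∈ {16}
|AC| ∈ {√(1217 - 496·√(2))}

|AC| = √(1217 - 496·√(2))  (≈ 22.7057)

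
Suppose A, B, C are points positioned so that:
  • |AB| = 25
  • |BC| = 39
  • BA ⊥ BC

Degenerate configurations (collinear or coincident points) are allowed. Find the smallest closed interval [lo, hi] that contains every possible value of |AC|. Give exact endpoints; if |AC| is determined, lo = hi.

|AC| = √(2146)  (≈ 46.3249)

|AB| ∈ {25}
|BC| ∈ {39}
|AC| ∈ {√(2146)}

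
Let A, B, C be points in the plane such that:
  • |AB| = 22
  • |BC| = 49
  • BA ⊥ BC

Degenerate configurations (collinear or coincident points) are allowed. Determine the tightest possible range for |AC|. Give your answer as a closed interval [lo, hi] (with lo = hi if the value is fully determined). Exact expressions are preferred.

|AB| ∈ {22}
|BC| ∈ {49}
|AC| ∈ {√(2885)}

|AC| = √(2885)  (≈ 53.7122)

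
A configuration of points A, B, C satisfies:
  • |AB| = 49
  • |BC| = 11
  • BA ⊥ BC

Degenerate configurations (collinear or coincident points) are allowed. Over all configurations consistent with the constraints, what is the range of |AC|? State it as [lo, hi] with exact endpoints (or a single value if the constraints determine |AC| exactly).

|AB| ∈ {49}
|BC| ∈ {11}
|AC| ∈ {√(2522)}

|AC| = √(2522)  (≈ 50.2195)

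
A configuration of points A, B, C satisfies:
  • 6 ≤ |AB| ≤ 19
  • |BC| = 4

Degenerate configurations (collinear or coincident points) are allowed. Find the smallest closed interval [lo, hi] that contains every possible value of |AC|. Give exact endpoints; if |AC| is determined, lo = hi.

|AB| ∈ [6, 19]
|BC| ∈ {4}
|AC| ∈ [2, 23]

|AC| ∈ [2, 23]  (≈ [2.0000, 23.0000])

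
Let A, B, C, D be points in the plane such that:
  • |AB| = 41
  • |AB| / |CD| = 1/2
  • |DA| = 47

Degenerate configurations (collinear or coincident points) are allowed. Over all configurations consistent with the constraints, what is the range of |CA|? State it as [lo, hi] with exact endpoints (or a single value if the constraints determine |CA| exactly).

|CA| ∈ [35, 129]  (≈ [35.0000, 129.0000])

|AB| ∈ {41}
|AD| ∈ {47}
|CD| ∈ {82}
|BD| ∈ [6, 88]
|AC| ∈ [35, 129]
|BC| ∈ [0, 170]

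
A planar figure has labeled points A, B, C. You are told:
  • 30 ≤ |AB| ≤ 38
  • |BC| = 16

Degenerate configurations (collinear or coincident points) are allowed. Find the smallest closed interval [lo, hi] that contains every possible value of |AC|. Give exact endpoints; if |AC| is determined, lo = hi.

|AB| ∈ [30, 38]
|BC| ∈ {16}
|AC| ∈ [14, 54]

|AC| ∈ [14, 54]  (≈ [14.0000, 54.0000])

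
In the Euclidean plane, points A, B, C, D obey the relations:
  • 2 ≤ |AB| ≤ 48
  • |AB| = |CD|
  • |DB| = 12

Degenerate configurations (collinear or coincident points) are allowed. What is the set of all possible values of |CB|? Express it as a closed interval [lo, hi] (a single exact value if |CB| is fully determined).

|CB| ∈ [0, 60]  (≈ [0.0000, 60.0000])

|AB| ∈ [2, 48]
|BD| ∈ {12}
|CD| ∈ [2, 48]
|AD| ∈ [0, 60]
|BC| ∈ [0, 60]
|AC| ∈ [0, 108]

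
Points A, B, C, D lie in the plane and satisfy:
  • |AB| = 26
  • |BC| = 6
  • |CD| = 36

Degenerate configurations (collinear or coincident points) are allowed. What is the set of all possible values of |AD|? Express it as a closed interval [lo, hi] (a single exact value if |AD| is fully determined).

|AB| ∈ {26}
|BC| ∈ {6}
|CD| ∈ {36}
|AC| ∈ [20, 32]
|BD| ∈ [30, 42]
|AD| ∈ [4, 68]

|AD| ∈ [4, 68]  (≈ [4.0000, 68.0000])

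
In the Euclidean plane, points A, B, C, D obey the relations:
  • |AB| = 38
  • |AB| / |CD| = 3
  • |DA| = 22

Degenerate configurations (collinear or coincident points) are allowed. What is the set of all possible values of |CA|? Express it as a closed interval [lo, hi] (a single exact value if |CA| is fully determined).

|AB| ∈ {38}
|AD| ∈ {22}
|CD| ∈ {38/3}
|BD| ∈ [16, 60]
|AC| ∈ [28/3, 104/3]
|BC| ∈ [10/3, 218/3]

|CA| ∈ [28/3, 104/3]  (≈ [9.3333, 34.6667])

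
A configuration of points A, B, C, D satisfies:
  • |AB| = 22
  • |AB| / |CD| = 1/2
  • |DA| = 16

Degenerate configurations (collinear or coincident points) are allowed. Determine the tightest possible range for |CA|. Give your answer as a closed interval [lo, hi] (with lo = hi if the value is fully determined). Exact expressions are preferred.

|CA| ∈ [28, 60]  (≈ [28.0000, 60.0000])

|AB| ∈ {22}
|AD| ∈ {16}
|CD| ∈ {44}
|BD| ∈ [6, 38]
|AC| ∈ [28, 60]
|BC| ∈ [6, 82]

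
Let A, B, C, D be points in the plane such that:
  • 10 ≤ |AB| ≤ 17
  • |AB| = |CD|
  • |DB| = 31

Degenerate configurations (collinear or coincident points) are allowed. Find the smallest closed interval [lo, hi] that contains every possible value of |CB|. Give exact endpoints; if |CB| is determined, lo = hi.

|AB| ∈ [10, 17]
|BD| ∈ {31}
|CD| ∈ [10, 17]
|AD| ∈ [14, 48]
|BC| ∈ [14, 48]
|AC| ∈ [0, 65]

|CB| ∈ [14, 48]  (≈ [14.0000, 48.0000])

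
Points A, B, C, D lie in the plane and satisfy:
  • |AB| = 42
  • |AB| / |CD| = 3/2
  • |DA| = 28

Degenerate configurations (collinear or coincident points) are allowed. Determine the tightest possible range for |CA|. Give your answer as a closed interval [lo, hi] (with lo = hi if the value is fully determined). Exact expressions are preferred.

|AB| ∈ {42}
|AD| ∈ {28}
|CD| ∈ {28}
|BD| ∈ [14, 70]
|AC| ∈ [0, 56]
|BC| ∈ [0, 98]

|CA| ∈ [0, 56]  (≈ [0.0000, 56.0000])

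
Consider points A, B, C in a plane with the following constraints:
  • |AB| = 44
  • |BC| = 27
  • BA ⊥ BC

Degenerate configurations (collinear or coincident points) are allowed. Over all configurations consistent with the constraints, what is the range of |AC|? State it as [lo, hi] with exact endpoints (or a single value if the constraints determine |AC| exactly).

|AB| ∈ {44}
|BC| ∈ {27}
|AC| ∈ {√(2665)}

|AC| = √(2665)  (≈ 51.6236)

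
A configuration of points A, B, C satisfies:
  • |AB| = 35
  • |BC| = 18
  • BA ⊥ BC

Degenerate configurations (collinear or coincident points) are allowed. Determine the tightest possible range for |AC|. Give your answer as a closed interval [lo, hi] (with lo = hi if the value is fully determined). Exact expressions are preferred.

|AC| = √(1549)  (≈ 39.3573)

|AB| ∈ {35}
|BC| ∈ {18}
|AC| ∈ {√(1549)}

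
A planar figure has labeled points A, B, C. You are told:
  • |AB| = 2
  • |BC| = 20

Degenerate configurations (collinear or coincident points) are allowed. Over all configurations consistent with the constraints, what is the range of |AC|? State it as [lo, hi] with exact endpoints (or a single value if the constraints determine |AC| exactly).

|AC| ∈ [18, 22]  (≈ [18.0000, 22.0000])

|AB| ∈ {2}
|BC| ∈ {20}
|AC| ∈ [18, 22]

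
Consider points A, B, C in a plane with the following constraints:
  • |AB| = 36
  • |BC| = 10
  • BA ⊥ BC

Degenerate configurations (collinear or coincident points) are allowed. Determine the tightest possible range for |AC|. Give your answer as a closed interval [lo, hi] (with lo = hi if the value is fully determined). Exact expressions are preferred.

|AC| = 2·√(349)  (≈ 37.3631)

|AB| ∈ {36}
|BC| ∈ {10}
|AC| ∈ {2·√(349)}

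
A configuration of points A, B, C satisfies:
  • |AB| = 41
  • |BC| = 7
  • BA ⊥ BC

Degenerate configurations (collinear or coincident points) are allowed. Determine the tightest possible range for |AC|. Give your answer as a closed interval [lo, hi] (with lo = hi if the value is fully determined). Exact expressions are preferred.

|AC| = √(1730)  (≈ 41.5933)

|AB| ∈ {41}
|BC| ∈ {7}
|AC| ∈ {√(1730)}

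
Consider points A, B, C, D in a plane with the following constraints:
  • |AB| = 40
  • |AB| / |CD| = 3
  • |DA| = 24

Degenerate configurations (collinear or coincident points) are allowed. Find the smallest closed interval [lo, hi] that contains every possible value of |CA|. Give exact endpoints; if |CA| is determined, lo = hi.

|AB| ∈ {40}
|AD| ∈ {24}
|CD| ∈ {40/3}
|BD| ∈ [16, 64]
|AC| ∈ [32/3, 112/3]
|BC| ∈ [8/3, 232/3]

|CA| ∈ [32/3, 112/3]  (≈ [10.6667, 37.3333])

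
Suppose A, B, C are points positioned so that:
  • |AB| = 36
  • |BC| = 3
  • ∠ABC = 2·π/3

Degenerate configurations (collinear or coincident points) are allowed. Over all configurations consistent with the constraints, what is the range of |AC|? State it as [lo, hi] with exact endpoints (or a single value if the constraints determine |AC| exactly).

|AB| ∈ {36}
|BC| ∈ {3}
|AC| ∈ {3·√(157)}

|AC| = 3·√(157)  (≈ 37.5899)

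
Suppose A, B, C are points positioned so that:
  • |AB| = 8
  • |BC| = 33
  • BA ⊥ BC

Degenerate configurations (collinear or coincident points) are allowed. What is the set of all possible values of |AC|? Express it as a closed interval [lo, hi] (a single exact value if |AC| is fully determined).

|AC| = √(1153)  (≈ 33.9559)

|AB| ∈ {8}
|BC| ∈ {33}
|AC| ∈ {√(1153)}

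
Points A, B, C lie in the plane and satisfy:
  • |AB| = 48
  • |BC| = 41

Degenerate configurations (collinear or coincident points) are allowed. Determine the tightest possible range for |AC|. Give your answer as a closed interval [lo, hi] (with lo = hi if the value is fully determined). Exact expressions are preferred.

|AB| ∈ {48}
|BC| ∈ {41}
|AC| ∈ [7, 89]

|AC| ∈ [7, 89]  (≈ [7.0000, 89.0000])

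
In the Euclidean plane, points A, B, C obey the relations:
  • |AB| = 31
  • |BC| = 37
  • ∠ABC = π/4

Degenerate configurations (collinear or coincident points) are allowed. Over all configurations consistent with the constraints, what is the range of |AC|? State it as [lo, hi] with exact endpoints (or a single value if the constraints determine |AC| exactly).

|AC| = √(2330 - 1147·√(2))  (≈ 26.6063)

|AB| ∈ {31}
|BC| ∈ {37}
|AC| ∈ {√(2330 - 1147·√(2))}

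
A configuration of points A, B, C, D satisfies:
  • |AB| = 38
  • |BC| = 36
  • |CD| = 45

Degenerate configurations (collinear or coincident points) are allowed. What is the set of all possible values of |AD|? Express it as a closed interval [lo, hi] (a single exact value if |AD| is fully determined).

|AD| ∈ [0, 119]  (≈ [0.0000, 119.0000])

|AB| ∈ {38}
|BC| ∈ {36}
|CD| ∈ {45}
|AC| ∈ [2, 74]
|BD| ∈ [9, 81]
|AD| ∈ [0, 119]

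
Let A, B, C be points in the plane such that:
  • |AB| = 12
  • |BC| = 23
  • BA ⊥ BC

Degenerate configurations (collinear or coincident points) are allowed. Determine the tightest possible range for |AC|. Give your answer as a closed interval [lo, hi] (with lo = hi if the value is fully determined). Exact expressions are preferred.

|AB| ∈ {12}
|BC| ∈ {23}
|AC| ∈ {√(673)}

|AC| = √(673)  (≈ 25.9422)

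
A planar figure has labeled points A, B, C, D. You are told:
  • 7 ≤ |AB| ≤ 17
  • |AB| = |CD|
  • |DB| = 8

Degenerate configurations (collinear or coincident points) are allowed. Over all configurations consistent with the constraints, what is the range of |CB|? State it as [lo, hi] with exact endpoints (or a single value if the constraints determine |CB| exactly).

|AB| ∈ [7, 17]
|BD| ∈ {8}
|CD| ∈ [7, 17]
|AD| ∈ [0, 25]
|BC| ∈ [0, 25]
|AC| ∈ [0, 42]

|CB| ∈ [0, 25]  (≈ [0.0000, 25.0000])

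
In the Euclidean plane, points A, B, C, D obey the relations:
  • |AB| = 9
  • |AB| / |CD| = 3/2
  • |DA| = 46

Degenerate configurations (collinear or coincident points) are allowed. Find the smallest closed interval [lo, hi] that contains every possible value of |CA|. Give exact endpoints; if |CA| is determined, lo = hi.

|AB| ∈ {9}
|AD| ∈ {46}
|CD| ∈ {6}
|BD| ∈ [37, 55]
|AC| ∈ [40, 52]
|BC| ∈ [31, 61]

|CA| ∈ [40, 52]  (≈ [40.0000, 52.0000])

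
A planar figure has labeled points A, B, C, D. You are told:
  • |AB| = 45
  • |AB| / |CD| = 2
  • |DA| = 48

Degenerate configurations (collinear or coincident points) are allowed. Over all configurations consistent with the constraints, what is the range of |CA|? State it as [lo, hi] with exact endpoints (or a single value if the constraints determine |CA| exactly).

|AB| ∈ {45}
|AD| ∈ {48}
|CD| ∈ {45/2}
|BD| ∈ [3, 93]
|AC| ∈ [51/2, 141/2]
|BC| ∈ [0, 231/2]

|CA| ∈ [51/2, 141/2]  (≈ [25.5000, 70.5000])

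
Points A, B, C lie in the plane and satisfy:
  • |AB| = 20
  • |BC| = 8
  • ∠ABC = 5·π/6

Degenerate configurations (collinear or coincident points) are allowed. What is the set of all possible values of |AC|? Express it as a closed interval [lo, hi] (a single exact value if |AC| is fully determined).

|AB| ∈ {20}
|BC| ∈ {8}
|AC| ∈ {4·√(10·√(3) + 29)}

|AC| = 4·√(10·√(3) + 29)  (≈ 27.2237)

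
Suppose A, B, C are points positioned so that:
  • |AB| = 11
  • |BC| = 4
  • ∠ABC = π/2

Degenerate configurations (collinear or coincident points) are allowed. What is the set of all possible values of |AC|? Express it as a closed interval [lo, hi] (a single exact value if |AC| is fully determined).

|AB| ∈ {11}
|BC| ∈ {4}
|AC| ∈ {√(137)}

|AC| = √(137)  (≈ 11.7047)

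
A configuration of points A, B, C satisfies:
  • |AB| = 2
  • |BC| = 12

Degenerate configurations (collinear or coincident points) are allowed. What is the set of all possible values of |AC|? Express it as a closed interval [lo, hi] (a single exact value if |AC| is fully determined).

|AC| ∈ [10, 14]  (≈ [10.0000, 14.0000])

|AB| ∈ {2}
|BC| ∈ {12}
|AC| ∈ [10, 14]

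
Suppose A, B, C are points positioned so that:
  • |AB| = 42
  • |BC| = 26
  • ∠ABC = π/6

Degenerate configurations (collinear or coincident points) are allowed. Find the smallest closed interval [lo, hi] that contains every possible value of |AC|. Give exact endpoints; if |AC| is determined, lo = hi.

|AB| ∈ {42}
|BC| ∈ {26}
|AC| ∈ {2·√(610 - 273·√(3))}

|AC| = 2·√(610 - 273·√(3))  (≈ 23.4222)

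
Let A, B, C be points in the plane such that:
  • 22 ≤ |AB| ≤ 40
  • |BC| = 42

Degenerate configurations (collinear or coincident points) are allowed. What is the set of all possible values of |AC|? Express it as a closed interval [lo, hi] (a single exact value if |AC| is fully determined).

|AC| ∈ [2, 82]  (≈ [2.0000, 82.0000])

|AB| ∈ [22, 40]
|BC| ∈ {42}
|AC| ∈ [2, 82]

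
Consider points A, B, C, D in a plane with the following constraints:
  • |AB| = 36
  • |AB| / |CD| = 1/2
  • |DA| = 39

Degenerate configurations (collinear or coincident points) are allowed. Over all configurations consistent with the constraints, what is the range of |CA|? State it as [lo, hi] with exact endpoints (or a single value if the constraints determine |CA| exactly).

|AB| ∈ {36}
|AD| ∈ {39}
|CD| ∈ {72}
|BD| ∈ [3, 75]
|AC| ∈ [33, 111]
|BC| ∈ [0, 147]

|CA| ∈ [33, 111]  (≈ [33.0000, 111.0000])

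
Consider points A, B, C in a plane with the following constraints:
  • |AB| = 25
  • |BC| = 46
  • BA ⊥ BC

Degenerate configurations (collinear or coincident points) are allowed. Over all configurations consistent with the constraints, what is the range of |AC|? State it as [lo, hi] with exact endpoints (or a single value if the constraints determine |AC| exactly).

|AC| = √(2741)  (≈ 52.3546)

|AB| ∈ {25}
|BC| ∈ {46}
|AC| ∈ {√(2741)}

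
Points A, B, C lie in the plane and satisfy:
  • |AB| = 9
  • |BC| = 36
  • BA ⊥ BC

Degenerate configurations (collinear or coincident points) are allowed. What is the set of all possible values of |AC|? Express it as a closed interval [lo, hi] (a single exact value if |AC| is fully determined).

|AB| ∈ {9}
|BC| ∈ {36}
|AC| ∈ {9·√(17)}

|AC| = 9·√(17)  (≈ 37.1080)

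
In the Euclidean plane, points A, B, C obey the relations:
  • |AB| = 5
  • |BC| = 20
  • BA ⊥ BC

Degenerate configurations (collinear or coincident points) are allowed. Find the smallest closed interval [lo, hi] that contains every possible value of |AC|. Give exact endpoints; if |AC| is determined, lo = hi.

|AC| = 5·√(17)  (≈ 20.6155)

|AB| ∈ {5}
|BC| ∈ {20}
|AC| ∈ {5·√(17)}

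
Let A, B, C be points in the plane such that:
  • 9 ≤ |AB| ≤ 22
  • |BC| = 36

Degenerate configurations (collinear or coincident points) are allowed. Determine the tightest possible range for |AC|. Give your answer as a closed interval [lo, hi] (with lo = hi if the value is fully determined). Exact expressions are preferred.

|AB| ∈ [9, 22]
|BC| ∈ {36}
|AC| ∈ [14, 58]

|AC| ∈ [14, 58]  (≈ [14.0000, 58.0000])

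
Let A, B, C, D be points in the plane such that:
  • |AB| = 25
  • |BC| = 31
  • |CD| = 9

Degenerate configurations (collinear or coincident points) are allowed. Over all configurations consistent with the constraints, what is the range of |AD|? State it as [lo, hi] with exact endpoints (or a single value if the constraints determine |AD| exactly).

|AB| ∈ {25}
|BC| ∈ {31}
|CD| ∈ {9}
|AC| ∈ [6, 56]
|BD| ∈ [22, 40]
|AD| ∈ [0, 65]

|AD| ∈ [0, 65]  (≈ [0.0000, 65.0000])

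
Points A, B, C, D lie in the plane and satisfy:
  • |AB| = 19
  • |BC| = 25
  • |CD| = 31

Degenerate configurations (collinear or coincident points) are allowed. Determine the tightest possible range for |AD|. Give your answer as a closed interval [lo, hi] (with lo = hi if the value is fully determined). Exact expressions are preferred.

|AD| ∈ [0, 75]  (≈ [0.0000, 75.0000])

|AB| ∈ {19}
|BC| ∈ {25}
|CD| ∈ {31}
|AC| ∈ [6, 44]
|BD| ∈ [6, 56]
|AD| ∈ [0, 75]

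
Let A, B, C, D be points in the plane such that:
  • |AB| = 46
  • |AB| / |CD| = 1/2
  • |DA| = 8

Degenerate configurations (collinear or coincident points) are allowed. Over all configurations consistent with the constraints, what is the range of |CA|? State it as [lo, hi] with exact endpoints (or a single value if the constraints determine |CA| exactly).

|AB| ∈ {46}
|AD| ∈ {8}
|CD| ∈ {92}
|BD| ∈ [38, 54]
|AC| ∈ [84, 100]
|BC| ∈ [38, 146]

|CA| ∈ [84, 100]  (≈ [84.0000, 100.0000])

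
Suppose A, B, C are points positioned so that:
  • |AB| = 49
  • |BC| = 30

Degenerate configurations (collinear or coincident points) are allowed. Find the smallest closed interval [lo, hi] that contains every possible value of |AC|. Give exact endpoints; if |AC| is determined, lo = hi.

|AB| ∈ {49}
|BC| ∈ {30}
|AC| ∈ [19, 79]

|AC| ∈ [19, 79]  (≈ [19.0000, 79.0000])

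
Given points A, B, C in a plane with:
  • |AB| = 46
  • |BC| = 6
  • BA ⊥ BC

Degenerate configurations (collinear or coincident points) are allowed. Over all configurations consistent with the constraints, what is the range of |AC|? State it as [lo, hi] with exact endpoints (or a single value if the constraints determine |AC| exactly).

|AB| ∈ {46}
|BC| ∈ {6}
|AC| ∈ {2·√(538)}

|AC| = 2·√(538)  (≈ 46.3897)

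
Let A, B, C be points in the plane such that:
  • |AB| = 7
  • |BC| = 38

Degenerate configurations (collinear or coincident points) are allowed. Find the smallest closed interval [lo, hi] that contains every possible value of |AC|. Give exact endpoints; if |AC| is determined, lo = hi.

|AB| ∈ {7}
|BC| ∈ {38}
|AC| ∈ [31, 45]

|AC| ∈ [31, 45]  (≈ [31.0000, 45.0000])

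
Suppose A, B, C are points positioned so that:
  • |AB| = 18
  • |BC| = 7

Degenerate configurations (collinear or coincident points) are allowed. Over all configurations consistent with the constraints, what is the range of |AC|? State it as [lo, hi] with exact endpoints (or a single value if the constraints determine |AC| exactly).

|AC| ∈ [11, 25]  (≈ [11.0000, 25.0000])

|AB| ∈ {18}
|BC| ∈ {7}
|AC| ∈ [11, 25]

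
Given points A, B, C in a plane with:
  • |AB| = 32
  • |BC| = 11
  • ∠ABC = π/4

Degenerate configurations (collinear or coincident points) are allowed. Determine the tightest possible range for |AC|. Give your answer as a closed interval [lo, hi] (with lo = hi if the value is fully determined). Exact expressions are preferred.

|AC| = √(1145 - 352·√(2))  (≈ 25.4401)

|AB| ∈ {32}
|BC| ∈ {11}
|AC| ∈ {√(1145 - 352·√(2))}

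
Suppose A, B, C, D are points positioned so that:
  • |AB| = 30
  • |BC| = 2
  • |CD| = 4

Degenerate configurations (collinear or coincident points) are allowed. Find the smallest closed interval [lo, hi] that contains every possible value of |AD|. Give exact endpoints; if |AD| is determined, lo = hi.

|AD| ∈ [24, 36]  (≈ [24.0000, 36.0000])

|AB| ∈ {30}
|BC| ∈ {2}
|CD| ∈ {4}
|AC| ∈ [28, 32]
|BD| ∈ [2, 6]
|AD| ∈ [24, 36]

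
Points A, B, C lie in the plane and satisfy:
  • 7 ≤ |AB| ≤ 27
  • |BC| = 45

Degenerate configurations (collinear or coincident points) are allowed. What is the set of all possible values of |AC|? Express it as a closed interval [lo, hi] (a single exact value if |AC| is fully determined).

|AB| ∈ [7, 27]
|BC| ∈ {45}
|AC| ∈ [18, 72]

|AC| ∈ [18, 72]  (≈ [18.0000, 72.0000])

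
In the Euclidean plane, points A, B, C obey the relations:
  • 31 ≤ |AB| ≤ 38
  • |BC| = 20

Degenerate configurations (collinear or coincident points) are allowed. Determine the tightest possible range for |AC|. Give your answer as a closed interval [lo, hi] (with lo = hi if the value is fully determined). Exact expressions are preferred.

|AC| ∈ [11, 58]  (≈ [11.0000, 58.0000])

|AB| ∈ [31, 38]
|BC| ∈ {20}
|AC| ∈ [11, 58]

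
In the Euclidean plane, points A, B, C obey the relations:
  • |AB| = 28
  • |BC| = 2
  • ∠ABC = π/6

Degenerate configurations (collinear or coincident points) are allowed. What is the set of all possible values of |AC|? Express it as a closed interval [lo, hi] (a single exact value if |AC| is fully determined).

|AB| ∈ {28}
|BC| ∈ {2}
|AC| ∈ {2·√(197 - 14·√(3))}

|AC| = 2·√(197 - 14·√(3))  (≈ 26.2870)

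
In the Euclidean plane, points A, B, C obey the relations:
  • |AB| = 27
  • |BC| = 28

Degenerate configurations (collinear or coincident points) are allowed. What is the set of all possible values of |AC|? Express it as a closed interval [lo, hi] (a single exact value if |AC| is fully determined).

|AB| ∈ {27}
|BC| ∈ {28}
|AC| ∈ [1, 55]

|AC| ∈ [1, 55]  (≈ [1.0000, 55.0000])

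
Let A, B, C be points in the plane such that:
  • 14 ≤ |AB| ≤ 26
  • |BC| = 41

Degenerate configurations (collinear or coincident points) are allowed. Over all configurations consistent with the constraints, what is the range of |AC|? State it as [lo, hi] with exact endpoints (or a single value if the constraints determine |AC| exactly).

|AB| ∈ [14, 26]
|BC| ∈ {41}
|AC| ∈ [15, 67]

|AC| ∈ [15, 67]  (≈ [15.0000, 67.0000])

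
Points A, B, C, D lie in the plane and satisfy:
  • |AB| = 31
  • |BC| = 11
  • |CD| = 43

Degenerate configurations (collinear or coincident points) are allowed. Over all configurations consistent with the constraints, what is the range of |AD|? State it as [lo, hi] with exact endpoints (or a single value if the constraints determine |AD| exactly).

|AB| ∈ {31}
|BC| ∈ {11}
|CD| ∈ {43}
|AC| ∈ [20, 42]
|BD| ∈ [32, 54]
|AD| ∈ [1, 85]

|AD| ∈ [1, 85]  (≈ [1.0000, 85.0000])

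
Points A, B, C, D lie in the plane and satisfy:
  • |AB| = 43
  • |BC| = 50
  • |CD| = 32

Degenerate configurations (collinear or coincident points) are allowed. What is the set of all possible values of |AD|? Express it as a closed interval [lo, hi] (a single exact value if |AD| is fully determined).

|AD| ∈ [0, 125]  (≈ [0.0000, 125.0000])

|AB| ∈ {43}
|BC| ∈ {50}
|CD| ∈ {32}
|AC| ∈ [7, 93]
|BD| ∈ [18, 82]
|AD| ∈ [0, 125]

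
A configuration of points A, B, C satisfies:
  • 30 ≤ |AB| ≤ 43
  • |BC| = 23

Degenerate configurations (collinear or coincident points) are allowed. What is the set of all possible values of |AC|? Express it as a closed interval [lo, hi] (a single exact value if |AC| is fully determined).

|AB| ∈ [30, 43]
|BC| ∈ {23}
|AC| ∈ [7, 66]

|AC| ∈ [7, 66]  (≈ [7.0000, 66.0000])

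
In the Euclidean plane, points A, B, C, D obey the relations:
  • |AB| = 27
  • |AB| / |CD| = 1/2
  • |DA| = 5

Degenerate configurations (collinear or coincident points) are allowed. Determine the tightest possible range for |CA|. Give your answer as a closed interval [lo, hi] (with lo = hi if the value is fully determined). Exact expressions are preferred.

|AB| ∈ {27}
|AD| ∈ {5}
|CD| ∈ {54}
|BD| ∈ [22, 32]
|AC| ∈ [49, 59]
|BC| ∈ [22, 86]

|CA| ∈ [49, 59]  (≈ [49.0000, 59.0000])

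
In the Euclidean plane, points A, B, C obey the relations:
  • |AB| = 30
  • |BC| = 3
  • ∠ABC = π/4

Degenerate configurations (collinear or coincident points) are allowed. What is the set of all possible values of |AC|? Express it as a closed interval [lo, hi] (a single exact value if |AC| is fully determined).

|AB| ∈ {30}
|BC| ∈ {3}
|AC| ∈ {3·√(101 - 10·√(2))}

|AC| = 3·√(101 - 10·√(2))  (≈ 27.9593)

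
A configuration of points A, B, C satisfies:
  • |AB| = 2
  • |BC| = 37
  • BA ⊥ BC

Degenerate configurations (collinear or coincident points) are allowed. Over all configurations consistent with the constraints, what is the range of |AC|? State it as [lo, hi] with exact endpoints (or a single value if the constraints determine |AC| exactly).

|AB| ∈ {2}
|BC| ∈ {37}
|AC| ∈ {√(1373)}

|AC| = √(1373)  (≈ 37.0540)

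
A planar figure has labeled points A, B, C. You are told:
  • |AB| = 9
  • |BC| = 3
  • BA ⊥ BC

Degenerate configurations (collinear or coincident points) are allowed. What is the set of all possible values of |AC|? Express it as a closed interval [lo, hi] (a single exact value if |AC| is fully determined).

|AB| ∈ {9}
|BC| ∈ {3}
|AC| ∈ {3·√(10)}

|AC| = 3·√(10)  (≈ 9.4868)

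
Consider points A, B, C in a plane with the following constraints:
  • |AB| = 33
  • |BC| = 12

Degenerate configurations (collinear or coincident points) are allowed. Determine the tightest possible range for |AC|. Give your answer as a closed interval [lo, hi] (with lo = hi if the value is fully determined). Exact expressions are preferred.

|AB| ∈ {33}
|BC| ∈ {12}
|AC| ∈ [21, 45]

|AC| ∈ [21, 45]  (≈ [21.0000, 45.0000])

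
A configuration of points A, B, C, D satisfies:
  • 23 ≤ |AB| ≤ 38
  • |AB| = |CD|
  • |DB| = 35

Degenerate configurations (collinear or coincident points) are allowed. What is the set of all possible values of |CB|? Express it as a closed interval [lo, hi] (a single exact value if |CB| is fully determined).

|AB| ∈ [23, 38]
|BD| ∈ {35}
|CD| ∈ [23, 38]
|AD| ∈ [0, 73]
|BC| ∈ [0, 73]
|AC| ∈ [0, 111]

|CB| ∈ [0, 73]  (≈ [0.0000, 73.0000])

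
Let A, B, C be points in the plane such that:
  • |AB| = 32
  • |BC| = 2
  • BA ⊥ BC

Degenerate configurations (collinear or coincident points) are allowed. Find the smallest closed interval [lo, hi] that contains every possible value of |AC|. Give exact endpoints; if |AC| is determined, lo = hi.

|AC| = 2·√(257)  (≈ 32.0624)

|AB| ∈ {32}
|BC| ∈ {2}
|AC| ∈ {2·√(257)}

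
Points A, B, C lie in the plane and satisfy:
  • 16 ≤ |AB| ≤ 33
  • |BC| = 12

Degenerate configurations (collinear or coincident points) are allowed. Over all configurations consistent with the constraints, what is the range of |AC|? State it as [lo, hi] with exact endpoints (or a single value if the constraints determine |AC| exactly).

|AC| ∈ [4, 45]  (≈ [4.0000, 45.0000])

|AB| ∈ [16, 33]
|BC| ∈ {12}
|AC| ∈ [4, 45]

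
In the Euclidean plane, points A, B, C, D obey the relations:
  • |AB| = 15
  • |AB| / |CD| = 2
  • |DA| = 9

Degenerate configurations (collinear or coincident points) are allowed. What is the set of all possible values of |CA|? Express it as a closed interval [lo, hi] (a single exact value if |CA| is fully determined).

|AB| ∈ {15}
|AD| ∈ {9}
|CD| ∈ {15/2}
|BD| ∈ [6, 24]
|AC| ∈ [3/2, 33/2]
|BC| ∈ [0, 63/2]

|CA| ∈ [3/2, 33/2]  (≈ [1.5000, 16.5000])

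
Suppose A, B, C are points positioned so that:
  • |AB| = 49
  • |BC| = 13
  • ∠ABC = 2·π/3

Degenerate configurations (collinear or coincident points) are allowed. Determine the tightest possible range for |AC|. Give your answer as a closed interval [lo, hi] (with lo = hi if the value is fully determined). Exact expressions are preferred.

|AC| = √(3207)  (≈ 56.6304)

|AB| ∈ {49}
|BC| ∈ {13}
|AC| ∈ {√(3207)}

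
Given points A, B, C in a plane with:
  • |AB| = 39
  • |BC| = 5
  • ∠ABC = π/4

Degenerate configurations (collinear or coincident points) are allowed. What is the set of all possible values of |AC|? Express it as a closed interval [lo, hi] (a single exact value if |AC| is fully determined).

|AC| = √(1546 - 195·√(2))  (≈ 35.6403)

|AB| ∈ {39}
|BC| ∈ {5}
|AC| ∈ {√(1546 - 195·√(2))}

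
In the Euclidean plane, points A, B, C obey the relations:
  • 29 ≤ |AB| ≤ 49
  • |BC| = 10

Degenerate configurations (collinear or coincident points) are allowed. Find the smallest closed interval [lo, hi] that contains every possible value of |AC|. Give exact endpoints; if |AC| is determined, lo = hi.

|AB| ∈ [29, 49]
|BC| ∈ {10}
|AC| ∈ [19, 59]

|AC| ∈ [19, 59]  (≈ [19.0000, 59.0000])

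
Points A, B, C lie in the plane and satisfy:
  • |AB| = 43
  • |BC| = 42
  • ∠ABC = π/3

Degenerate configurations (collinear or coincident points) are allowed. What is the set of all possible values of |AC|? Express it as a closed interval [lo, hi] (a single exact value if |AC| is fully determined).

|AB| ∈ {43}
|BC| ∈ {42}
|AC| ∈ {√(1807)}

|AC| = √(1807)  (≈ 42.5088)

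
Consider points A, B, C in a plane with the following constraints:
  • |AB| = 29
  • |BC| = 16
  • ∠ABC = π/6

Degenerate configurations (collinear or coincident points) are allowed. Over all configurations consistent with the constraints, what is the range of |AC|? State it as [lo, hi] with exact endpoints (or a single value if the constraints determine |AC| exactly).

|AC| = √(1097 - 464·√(3))  (≈ 17.1268)

|AB| ∈ {29}
|BC| ∈ {16}
|AC| ∈ {√(1097 - 464·√(3))}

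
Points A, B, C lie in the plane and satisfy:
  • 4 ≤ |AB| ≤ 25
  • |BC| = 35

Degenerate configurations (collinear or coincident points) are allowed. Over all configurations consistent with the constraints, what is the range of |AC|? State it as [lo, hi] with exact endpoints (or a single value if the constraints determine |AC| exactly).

|AB| ∈ [4, 25]
|BC| ∈ {35}
|AC| ∈ [10, 60]

|AC| ∈ [10, 60]  (≈ [10.0000, 60.0000])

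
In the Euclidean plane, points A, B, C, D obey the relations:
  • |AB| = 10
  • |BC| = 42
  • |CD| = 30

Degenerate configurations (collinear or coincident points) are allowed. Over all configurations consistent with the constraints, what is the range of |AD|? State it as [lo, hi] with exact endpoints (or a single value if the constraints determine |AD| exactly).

|AD| ∈ [2, 82]  (≈ [2.0000, 82.0000])

|AB| ∈ {10}
|BC| ∈ {42}
|CD| ∈ {30}
|AC| ∈ [32, 52]
|BD| ∈ [12, 72]
|AD| ∈ [2, 82]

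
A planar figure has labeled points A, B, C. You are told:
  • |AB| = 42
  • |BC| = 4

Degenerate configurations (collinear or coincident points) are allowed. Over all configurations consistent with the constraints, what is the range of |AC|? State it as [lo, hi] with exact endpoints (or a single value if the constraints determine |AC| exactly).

|AB| ∈ {42}
|BC| ∈ {4}
|AC| ∈ [38, 46]

|AC| ∈ [38, 46]  (≈ [38.0000, 46.0000])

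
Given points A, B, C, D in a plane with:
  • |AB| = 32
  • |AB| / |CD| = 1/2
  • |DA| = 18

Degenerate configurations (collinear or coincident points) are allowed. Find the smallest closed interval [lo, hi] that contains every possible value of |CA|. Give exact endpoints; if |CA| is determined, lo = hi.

|AB| ∈ {32}
|AD| ∈ {18}
|CD| ∈ {64}
|BD| ∈ [14, 50]
|AC| ∈ [46, 82]
|BC| ∈ [14, 114]

|CA| ∈ [46, 82]  (≈ [46.0000, 82.0000])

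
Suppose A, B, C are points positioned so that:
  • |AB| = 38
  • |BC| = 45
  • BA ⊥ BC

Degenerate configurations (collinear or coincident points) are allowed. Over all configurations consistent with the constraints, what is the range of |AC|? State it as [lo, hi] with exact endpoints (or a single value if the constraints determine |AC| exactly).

|AC| = √(3469)  (≈ 58.8982)

|AB| ∈ {38}
|BC| ∈ {45}
|AC| ∈ {√(3469)}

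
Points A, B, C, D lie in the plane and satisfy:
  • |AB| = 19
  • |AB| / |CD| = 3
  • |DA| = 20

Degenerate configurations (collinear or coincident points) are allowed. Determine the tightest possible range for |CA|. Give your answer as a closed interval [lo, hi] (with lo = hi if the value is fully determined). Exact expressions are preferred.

|CA| ∈ [41/3, 79/3]  (≈ [13.6667, 26.3333])

|AB| ∈ {19}
|AD| ∈ {20}
|CD| ∈ {19/3}
|BD| ∈ [1, 39]
|AC| ∈ [41/3, 79/3]
|BC| ∈ [0, 136/3]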